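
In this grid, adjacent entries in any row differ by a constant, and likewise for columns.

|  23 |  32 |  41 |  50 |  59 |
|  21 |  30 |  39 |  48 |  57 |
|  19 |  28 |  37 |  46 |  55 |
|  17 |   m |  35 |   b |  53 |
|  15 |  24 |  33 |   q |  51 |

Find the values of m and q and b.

m = 26, q = 42, b = 44

Along each row the entries change by 9 per step; down each column they change by -2.
Row 4: from 17 at column 1, stepping by 9 to column 2 gives 26.
Row 5: from 15 at column 1, stepping by 9 to column 4 gives 42.
Row 4: from 17 at column 1, stepping by 9 to column 4 gives 44.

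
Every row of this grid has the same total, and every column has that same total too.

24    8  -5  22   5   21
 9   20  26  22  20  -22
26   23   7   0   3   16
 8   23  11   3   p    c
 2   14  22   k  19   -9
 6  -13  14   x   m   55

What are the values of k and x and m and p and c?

k = 27, x = 1, m = 12, p = 16, c = 14

Rows 1 and 2 both sum to 75, so that's the common total.
Row 5: 2 + 14 + 22 + 19 − 9 = 48, so its missing entry is 75 − 48 = 27.
Column 4: 22 + 22 + 0 + 3 + 27 = 74, so its missing entry is 75 − 74 = 1.
Row 6: 6 − 13 + 14 + 1 + 55 = 63, so its missing entry is 75 − 63 = 12.
Column 5: 5 + 20 + 3 + 19 + 12 = 59, so its missing entry is 75 − 59 = 16.
Row 4: 8 + 23 + 11 + 3 + 16 = 61, so its missing entry is 75 − 61 = 14.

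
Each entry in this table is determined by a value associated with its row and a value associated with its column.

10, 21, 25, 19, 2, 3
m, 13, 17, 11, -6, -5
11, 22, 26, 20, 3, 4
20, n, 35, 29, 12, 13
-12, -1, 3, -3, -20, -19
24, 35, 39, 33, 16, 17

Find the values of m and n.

The difference between any two rows is the same in every column — this is an addition table with the headers hidden.
Row 2 minus row 1 is -5 − 3 = -8, so its entry in column 1 is 10 + (-8) = 2.
Row 4 minus row 1 is 13 − 3 = 10, so its entry in column 2 is 21 + 10 = 31.

m = 2, n = 31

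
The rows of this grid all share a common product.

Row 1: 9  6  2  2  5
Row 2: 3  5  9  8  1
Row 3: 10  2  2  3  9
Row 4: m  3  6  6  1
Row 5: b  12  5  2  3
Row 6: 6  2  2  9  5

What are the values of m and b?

m = 10, b = 3

Rows 2 and 3 each multiply to 1080, so every row has product 1080.
Row 4: 3×6×6×1 = 108, so the missing entry is 1080 ÷ 108 = 10.
Row 5: 12×5×2×3 = 360, so the missing entry is 1080 ÷ 360 = 3.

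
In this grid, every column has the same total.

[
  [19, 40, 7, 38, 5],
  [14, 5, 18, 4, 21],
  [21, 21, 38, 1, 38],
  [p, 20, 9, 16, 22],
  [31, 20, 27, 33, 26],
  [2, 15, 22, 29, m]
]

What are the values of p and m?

p = 34, m = 9

Column 2 sums to 121 and so does column 3; that's the common total.
In column 1 the known cells total 87, leaving 121 − 87 = 34.
In column 5 the known cells total 112, leaving 121 − 112 = 9.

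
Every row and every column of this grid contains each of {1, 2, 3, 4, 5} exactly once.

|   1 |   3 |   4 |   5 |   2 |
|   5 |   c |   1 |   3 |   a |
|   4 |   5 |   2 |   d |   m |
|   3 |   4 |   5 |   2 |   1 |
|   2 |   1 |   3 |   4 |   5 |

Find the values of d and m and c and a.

d = 1, m = 3, c = 2, a = 4

At (row 3, col 4): column 4 already has {2, 3, 4, 5}, so the value is 1.
Cell (3,5): row 3 already has {1, 2, 4, 5} → 3.
For row 2, column 5: column 5 already has {1, 2, 3, 5}; that leaves 4.
For row 2, column 2: row 2 already has {1, 3, 4, 5}; that leaves 2.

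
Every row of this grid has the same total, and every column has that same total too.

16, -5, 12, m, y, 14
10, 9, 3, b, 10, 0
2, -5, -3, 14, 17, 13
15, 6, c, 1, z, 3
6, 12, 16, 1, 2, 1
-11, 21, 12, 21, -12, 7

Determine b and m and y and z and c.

b = 6, m = -5, y = 6, z = 15, c = -2

Rows 3 and 5 both sum to 38, so that's the common total.
Column 3: 12 + 3 − 3 + 16 + 12 = 40, so its missing entry is 38 − 40 = -2.
Row 4: 15 + 6 − 2 + 1 + 3 = 23, so its missing entry is 38 − 23 = 15.
Column 5: 10 + 17 + 15 + 2 − 12 = 32, so its missing entry is 38 − 32 = 6.
Row 1: 16 − 5 + 12 + 6 + 14 = 43, so its missing entry is 38 − 43 = -5.
Row 2: 10 + 9 + 3 + 10 + 0 = 32, so its missing entry is 38 − 32 = 6.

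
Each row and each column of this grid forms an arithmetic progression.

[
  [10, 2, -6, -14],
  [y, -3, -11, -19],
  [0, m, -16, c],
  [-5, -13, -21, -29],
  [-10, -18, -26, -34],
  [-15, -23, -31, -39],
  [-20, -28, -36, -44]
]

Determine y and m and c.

Along each row the entries change by -8 per step; down each column they change by -5.
Row 2: from -3 at column 2, stepping by -8 to column 1 gives 5.
Row 3: from 0 at column 1, stepping by -8 to column 2 gives -8.
Row 3: from 0 at column 1, stepping by -8 to column 4 gives -24.

y = 5, m = -8, c = -24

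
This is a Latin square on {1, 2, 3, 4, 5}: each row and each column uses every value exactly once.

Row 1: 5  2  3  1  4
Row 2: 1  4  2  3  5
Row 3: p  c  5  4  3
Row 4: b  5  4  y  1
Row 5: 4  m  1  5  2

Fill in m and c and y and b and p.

Cell (4,4): column 4 already has {1, 3, 4, 5} → 2.
For row 4, column 1: row 4 already has {1, 2, 4, 5}; that leaves 3.
At (row 3, col 1): column 1 already has {1, 3, 4, 5}, so the value is 2.
At (row 3, col 2): row 3 already has {2, 3, 4, 5}, so the value is 1.
Cell (5,2): row 5 already has {1, 2, 4, 5} → 3.

m = 3, c = 1, y = 2, b = 3, p = 2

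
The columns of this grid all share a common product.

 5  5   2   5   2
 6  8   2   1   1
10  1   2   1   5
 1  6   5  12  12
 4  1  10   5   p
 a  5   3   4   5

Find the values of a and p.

Columns 3 and 4 each multiply to 1200, so every column has product 1200.
Column 1: 5×6×10×1×4 = 1200, so the missing entry is 1200 ÷ 1200 = 1.
Column 5: 2×1×5×12×5 = 600, so the missing entry is 1200 ÷ 600 = 2.

a = 1, p = 2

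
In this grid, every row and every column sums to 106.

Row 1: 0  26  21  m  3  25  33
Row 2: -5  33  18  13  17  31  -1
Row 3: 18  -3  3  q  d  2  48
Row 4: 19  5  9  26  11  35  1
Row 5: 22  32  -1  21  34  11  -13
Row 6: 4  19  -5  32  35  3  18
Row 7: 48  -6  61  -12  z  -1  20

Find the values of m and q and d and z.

Row 1 has 0 + 26 + 21 + 3 + 25 + 33 = 108; the blank must be 106 − 108 = -2.
Column 4 has -2 + 13 + 26 + 21 + 32 − 12 = 78; the blank must be 106 − 78 = 28.
Row 3 has 18 − 3 + 3 + 28 + 2 + 48 = 96; the blank must be 106 − 96 = 10.
Row 7 has 48 − 6 + 61 − 12 − 1 + 20 = 110; the blank must be 106 − 110 = -4.

m = -2, q = 28, d = 10, z = -4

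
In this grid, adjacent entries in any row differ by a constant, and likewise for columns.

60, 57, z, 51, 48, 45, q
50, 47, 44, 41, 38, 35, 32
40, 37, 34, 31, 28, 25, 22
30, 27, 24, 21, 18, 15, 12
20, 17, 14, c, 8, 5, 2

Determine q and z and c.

q = 42, z = 54, c = 11

Along each row the entries change by -3 per step; down each column they change by -10.
Row 1: from 60 at column 1, stepping by -3 to column 7 gives 42.
Row 1: from 60 at column 1, stepping by -3 to column 3 gives 54.
Row 5: from 20 at column 1, stepping by -3 to column 4 gives 11.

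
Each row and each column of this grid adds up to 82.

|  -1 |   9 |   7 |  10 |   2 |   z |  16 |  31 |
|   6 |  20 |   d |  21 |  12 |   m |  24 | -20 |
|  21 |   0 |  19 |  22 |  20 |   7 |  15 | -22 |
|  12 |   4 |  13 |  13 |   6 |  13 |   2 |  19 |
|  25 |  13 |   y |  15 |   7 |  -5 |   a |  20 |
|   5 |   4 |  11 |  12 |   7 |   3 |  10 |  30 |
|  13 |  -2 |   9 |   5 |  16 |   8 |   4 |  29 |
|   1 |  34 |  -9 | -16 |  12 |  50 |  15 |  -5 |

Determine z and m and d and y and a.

z = 8, m = -2, d = 21, y = 11, a = -4

Column 7: 16 + 24 + 15 + 2 + 10 + 4 + 15 = 86, so its missing entry is 82 − 86 = -4.
Row 5: 25 + 13 + 15 + 7 − 5 − 4 + 20 = 71, so its missing entry is 82 − 71 = 11.
Column 3: 7 + 19 + 13 + 11 + 11 + 9 − 9 = 61, so its missing entry is 82 − 61 = 21.
Row 2: 6 + 20 + 21 + 21 + 12 + 24 − 20 = 84, so its missing entry is 82 − 84 = -2.
Row 1: -1 + 9 + 7 + 10 + 2 + 16 + 31 = 74, so its missing entry is 82 − 74 = 8.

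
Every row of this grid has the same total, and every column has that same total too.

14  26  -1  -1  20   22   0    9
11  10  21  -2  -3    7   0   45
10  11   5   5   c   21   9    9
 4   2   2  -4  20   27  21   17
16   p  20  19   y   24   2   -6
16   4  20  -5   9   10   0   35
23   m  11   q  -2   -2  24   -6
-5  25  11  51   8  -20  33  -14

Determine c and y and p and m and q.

c = 19, y = 18, p = -4, m = 15, q = 26

Rows 1 and 2 both sum to 89, so that's the common total.
Row 3 has 10 + 11 + 5 + 5 + 21 + 9 + 9 = 70; the blank must be 89 − 70 = 19.
Column 5 has 20 − 3 + 19 + 20 + 9 − 2 + 8 = 71; the blank must be 89 − 71 = 18.
Column 4 has -1 − 2 + 5 − 4 + 19 − 5 + 51 = 63; the blank must be 89 − 63 = 26.
Row 7 has 23 + 11 + 26 − 2 − 2 + 24 − 6 = 74; the blank must be 89 − 74 = 15.
Row 5 has 16 + 20 + 19 + 18 + 24 + 2 − 6 = 93; the blank must be 89 − 93 = -4.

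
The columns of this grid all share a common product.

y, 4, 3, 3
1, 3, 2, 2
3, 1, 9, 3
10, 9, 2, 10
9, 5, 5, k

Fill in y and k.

y = 2, k = 3

Columns 2 and 3 each multiply to 540, so every column has product 540.
Column 1: 1×3×10×9 = 270, so the missing entry is 540 ÷ 270 = 2.
Column 4: 3×2×3×10 = 180, so the missing entry is 540 ÷ 180 = 3.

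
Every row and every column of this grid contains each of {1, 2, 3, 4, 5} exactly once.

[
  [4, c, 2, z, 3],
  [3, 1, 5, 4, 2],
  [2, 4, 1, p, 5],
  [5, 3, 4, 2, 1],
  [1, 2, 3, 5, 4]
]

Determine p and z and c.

p = 3, z = 1, c = 5

For row 1, column 2: column 2 already has {1, 2, 3, 4}; that leaves 5.
For row 1, column 4: row 1 already has {2, 3, 4, 5}; that leaves 1.
Cell (3,4): row 3 already has {1, 2, 4, 5} → 3.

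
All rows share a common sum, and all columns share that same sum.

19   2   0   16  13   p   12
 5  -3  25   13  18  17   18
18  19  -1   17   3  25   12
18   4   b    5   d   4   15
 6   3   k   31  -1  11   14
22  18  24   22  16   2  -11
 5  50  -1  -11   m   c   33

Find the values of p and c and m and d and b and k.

Rows 2 and 3 both sum to 93, so that's the common total.
Row 5: 6 + 3 + 31 − 1 + 11 + 14 = 64, so its missing entry is 93 − 64 = 29.
Row 1: 19 + 2 + 0 + 16 + 13 + 12 = 62, so its missing entry is 93 − 62 = 31.
Column 6: 31 + 17 + 25 + 4 + 11 + 2 = 90, so its missing entry is 93 − 90 = 3.
Row 7: 5 + 50 − 1 − 11 + 3 + 33 = 79, so its missing entry is 93 − 79 = 14.
Column 5: 13 + 18 + 3 − 1 + 16 + 14 = 63, so its missing entry is 93 − 63 = 30.
Row 4: 18 + 4 + 5 + 30 + 4 + 15 = 76, so its missing entry is 93 − 76 = 17.

p = 31, c = 3, m = 14, d = 30, b = 17, k = 29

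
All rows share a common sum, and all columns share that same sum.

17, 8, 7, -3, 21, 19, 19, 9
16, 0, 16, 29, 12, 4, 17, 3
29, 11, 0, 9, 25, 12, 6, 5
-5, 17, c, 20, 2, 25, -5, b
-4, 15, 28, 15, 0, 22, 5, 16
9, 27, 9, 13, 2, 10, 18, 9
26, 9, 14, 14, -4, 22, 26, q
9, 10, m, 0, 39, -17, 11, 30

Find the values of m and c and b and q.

Rows 1 and 2 both sum to 97, so that's the common total.
The known cells in row 7 total 107, leaving 97 − 107 = -10 for the blank.
The known cells in column 8 total 62, leaving 97 − 62 = 35 for the blank.
The known cells in row 4 total 89, leaving 97 − 89 = 8 for the blank.
The known cells in row 8 total 82, leaving 97 − 82 = 15 for the blank.

m = 15, c = 8, b = 35, q = -10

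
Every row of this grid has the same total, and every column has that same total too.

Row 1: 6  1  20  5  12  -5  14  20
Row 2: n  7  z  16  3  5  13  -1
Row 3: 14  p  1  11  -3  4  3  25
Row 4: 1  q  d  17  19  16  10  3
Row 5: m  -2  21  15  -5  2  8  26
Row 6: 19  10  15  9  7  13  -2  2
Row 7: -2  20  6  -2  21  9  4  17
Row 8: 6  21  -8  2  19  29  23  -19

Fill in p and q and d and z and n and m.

p = 18, q = -2, d = 9, z = 9, n = 21, m = 8

Rows 1 and 6 both sum to 73, so that's the common total.
Row 5 has -2 + 21 + 15 − 5 + 2 + 8 + 26 = 65; the blank must be 73 − 65 = 8.
Row 3 has 14 + 1 + 11 − 3 + 4 + 3 + 25 = 55; the blank must be 73 − 55 = 18.
Column 2 has 1 + 7 + 18 − 2 + 10 + 20 + 21 = 75; the blank must be 73 − 75 = -2.
Column 1 has 6 + 14 + 1 + 8 + 19 − 2 + 6 = 52; the blank must be 73 − 52 = 21.
Row 2 has 21 + 7 + 16 + 3 + 5 + 13 − 1 = 64; the blank must be 73 − 64 = 9.
Row 4 has 1 − 2 + 17 + 19 + 16 + 10 + 3 = 64; the blank must be 73 − 64 = 9.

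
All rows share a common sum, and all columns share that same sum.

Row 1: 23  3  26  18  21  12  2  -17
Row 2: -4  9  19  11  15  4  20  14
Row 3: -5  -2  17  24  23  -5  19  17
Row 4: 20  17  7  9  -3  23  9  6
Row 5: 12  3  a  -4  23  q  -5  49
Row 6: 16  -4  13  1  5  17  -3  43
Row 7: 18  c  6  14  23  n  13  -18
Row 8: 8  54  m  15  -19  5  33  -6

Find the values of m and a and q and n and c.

Rows 1 and 2 both sum to 88, so that's the common total.
Column 2 has 3 + 9 − 2 + 17 + 3 − 4 + 54 = 80; the blank must be 88 − 80 = 8.
Row 7 has 18 + 8 + 6 + 14 + 23 + 13 − 18 = 64; the blank must be 88 − 64 = 24.
Column 6 has 12 + 4 − 5 + 23 + 17 + 24 + 5 = 80; the blank must be 88 − 80 = 8.
Row 5 has 12 + 3 − 4 + 23 + 8 − 5 + 49 = 86; the blank must be 88 − 86 = 2.
Row 8 has 8 + 54 + 15 − 19 + 5 + 33 − 6 = 90; the blank must be 88 − 90 = -2.

m = -2, a = 2, q = 8, n = 24, c = 8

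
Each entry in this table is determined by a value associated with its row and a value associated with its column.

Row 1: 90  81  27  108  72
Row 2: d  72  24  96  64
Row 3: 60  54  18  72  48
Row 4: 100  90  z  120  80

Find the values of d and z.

Each row is a constant multiple of every other row — this is a multiplication table with the headers hidden.
Row 2 is 64/72 = 8/9 times row 1, so its entry in column 1 is 90 × 8/9 = 80.
Row 4 is 80/72 = 10/9 times row 1, so its entry in column 3 is 27 × 10/9 = 30.

d = 80, z = 30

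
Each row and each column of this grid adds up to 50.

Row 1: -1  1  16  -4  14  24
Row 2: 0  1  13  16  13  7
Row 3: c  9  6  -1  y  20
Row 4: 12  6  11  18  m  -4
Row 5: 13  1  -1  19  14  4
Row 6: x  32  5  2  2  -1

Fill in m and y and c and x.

Row 4 has 12 + 6 + 11 + 18 − 4 = 43; the blank must be 50 − 43 = 7.
Column 5 has 14 + 13 + 7 + 14 + 2 = 50; the blank must be 50 − 50 = 0.
Row 3 has 9 + 6 − 1 + 0 + 20 = 34; the blank must be 50 − 34 = 16.
Row 6 has 32 + 5 + 2 + 2 − 1 = 40; the blank must be 50 − 40 = 10.

m = 7, y = 0, c = 16, x = 10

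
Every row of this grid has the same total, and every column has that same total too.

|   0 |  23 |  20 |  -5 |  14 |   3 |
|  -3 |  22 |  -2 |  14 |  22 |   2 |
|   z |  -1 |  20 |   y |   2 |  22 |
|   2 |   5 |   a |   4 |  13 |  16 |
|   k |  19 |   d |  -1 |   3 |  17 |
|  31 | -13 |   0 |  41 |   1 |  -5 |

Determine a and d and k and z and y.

Rows 1 and 2 both sum to 55, so that's the common total.
Column 4 has -5 + 14 + 4 − 1 + 41 = 53; the blank must be 55 − 53 = 2.
Row 3 has -1 + 20 + 2 + 2 + 22 = 45; the blank must be 55 − 45 = 10.
Column 1 has 0 − 3 + 10 + 2 + 31 = 40; the blank must be 55 − 40 = 15.
Row 5 has 15 + 19 − 1 + 3 + 17 = 53; the blank must be 55 − 53 = 2.
Row 4 has 2 + 5 + 4 + 13 + 16 = 40; the blank must be 55 − 40 = 15.

a = 15, d = 2, k = 15, z = 10, y = 2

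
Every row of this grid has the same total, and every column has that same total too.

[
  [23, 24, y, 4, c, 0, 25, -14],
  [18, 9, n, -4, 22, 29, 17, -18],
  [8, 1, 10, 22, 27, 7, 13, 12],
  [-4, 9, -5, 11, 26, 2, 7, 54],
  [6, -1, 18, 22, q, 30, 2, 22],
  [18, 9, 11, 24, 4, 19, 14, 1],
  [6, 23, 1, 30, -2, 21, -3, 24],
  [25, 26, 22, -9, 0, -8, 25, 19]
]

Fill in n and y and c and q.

n = 27, y = 16, c = 22, q = 1

Rows 3 and 4 both sum to 100, so that's the common total.
The known cells in row 5 total 99, leaving 100 − 99 = 1 for the blank.
The known cells in row 2 total 73, leaving 100 − 73 = 27 for the blank.
The known cells in column 3 total 84, leaving 100 − 84 = 16 for the blank.
The known cells in row 1 total 78, leaving 100 − 78 = 22 for the blank.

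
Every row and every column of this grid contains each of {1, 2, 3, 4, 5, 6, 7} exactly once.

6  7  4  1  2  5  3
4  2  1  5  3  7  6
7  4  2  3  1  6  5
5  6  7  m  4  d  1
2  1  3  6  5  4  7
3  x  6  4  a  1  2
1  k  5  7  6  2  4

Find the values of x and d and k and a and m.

x = 5, d = 3, k = 3, a = 7, m = 2

Cell (7,2): row 7 already has {1, 2, 4, 5, 6, 7} → 3.
Cell (6,5): column 5 already has {1, 2, 3, 4, 5, 6} → 7.
For row 6, column 2: row 6 already has {1, 2, 3, 4, 6, 7}; that leaves 5.
Cell (4,4): column 4 already has {1, 3, 4, 5, 6, 7} → 2.
Cell (4,6): row 4 already has {1, 2, 4, 5, 6, 7} → 3.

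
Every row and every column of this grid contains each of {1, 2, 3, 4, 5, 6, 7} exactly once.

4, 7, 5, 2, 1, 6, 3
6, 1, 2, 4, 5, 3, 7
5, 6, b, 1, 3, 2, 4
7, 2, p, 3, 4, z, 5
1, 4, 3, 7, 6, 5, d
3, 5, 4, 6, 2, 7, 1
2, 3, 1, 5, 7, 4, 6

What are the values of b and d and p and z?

b = 7, d = 2, p = 6, z = 1

Cell (5,7): row 5 already has {1, 3, 4, 5, 6, 7} → 2.
For row 4, column 6: column 6 already has {2, 3, 4, 5, 6, 7}; that leaves 1.
Cell (4,3): row 4 already has {1, 2, 3, 4, 5, 7} → 6.
For row 3, column 3: row 3 already has {1, 2, 3, 4, 5, 6}; that leaves 7.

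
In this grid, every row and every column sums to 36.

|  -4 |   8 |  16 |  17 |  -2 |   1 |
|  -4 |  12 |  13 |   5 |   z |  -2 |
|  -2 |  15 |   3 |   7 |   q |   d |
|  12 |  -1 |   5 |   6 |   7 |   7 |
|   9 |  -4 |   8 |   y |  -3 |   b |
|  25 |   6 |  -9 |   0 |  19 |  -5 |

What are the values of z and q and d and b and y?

Column 4: 17 + 5 + 7 + 6 + 0 = 35, so its missing entry is 36 − 35 = 1.
Row 2: -4 + 12 + 13 + 5 − 2 = 24, so its missing entry is 36 − 24 = 12.
Column 5: -2 + 12 + 7 − 3 + 19 = 33, so its missing entry is 36 − 33 = 3.
Row 5: 9 − 4 + 8 + 1 − 3 = 11, so its missing entry is 36 − 11 = 25.
Row 3: -2 + 15 + 3 + 7 + 3 = 26, so its missing entry is 36 − 26 = 10.

z = 12, q = 3, d = 10, b = 25, y = 1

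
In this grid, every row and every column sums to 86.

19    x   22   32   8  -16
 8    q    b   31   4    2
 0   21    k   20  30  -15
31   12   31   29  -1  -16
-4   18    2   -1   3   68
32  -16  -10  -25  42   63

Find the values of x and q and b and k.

Row 1 has 19 + 22 + 32 + 8 − 16 = 65; the blank must be 86 − 65 = 21.
Column 2 has 21 + 21 + 12 + 18 − 16 = 56; the blank must be 86 − 56 = 30.
Row 2 has 8 + 30 + 31 + 4 + 2 = 75; the blank must be 86 − 75 = 11.
Row 3 has 0 + 21 + 20 + 30 − 15 = 56; the blank must be 86 − 56 = 30.

x = 21, q = 30, b = 11, k = 30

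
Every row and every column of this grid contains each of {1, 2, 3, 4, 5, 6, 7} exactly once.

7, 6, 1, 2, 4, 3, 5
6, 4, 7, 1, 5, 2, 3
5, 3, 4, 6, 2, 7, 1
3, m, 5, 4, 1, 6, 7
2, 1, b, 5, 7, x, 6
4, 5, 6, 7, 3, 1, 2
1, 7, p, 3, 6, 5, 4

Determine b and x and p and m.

b = 3, x = 4, p = 2, m = 2

At (row 4, col 2): row 4 already has {1, 3, 4, 5, 6, 7}, so the value is 2.
For row 7, column 3: row 7 already has {1, 3, 4, 5, 6, 7}; that leaves 2.
Cell (5,6): column 6 already has {1, 2, 3, 5, 6, 7} → 4.
Cell (5,3): row 5 already has {1, 2, 4, 5, 6, 7} → 3.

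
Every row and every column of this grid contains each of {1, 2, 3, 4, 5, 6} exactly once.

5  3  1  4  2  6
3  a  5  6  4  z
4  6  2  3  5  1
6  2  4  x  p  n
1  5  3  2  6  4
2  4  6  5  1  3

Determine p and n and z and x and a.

p = 3, n = 5, z = 2, x = 1, a = 1

For row 4, column 5: column 5 already has {1, 2, 4, 5, 6}; that leaves 3.
Cell (2,2): column 2 already has {2, 3, 4, 5, 6} → 1.
Cell (2,6): row 2 already has {1, 3, 4, 5, 6} → 2.
Cell (4,4): column 4 already has {2, 3, 4, 5, 6} → 1.
For row 4, column 6: row 4 already has {1, 2, 3, 4, 6}; that leaves 5.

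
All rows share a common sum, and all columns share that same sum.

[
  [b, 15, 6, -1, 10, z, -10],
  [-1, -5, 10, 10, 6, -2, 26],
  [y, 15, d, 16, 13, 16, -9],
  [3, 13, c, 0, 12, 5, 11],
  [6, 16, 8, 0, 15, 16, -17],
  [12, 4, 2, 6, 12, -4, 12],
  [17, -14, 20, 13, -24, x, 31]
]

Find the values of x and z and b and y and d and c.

Rows 2 and 5 both sum to 44, so that's the common total.
Row 7 has 17 − 14 + 20 + 13 − 24 + 31 = 43; the blank must be 44 − 43 = 1.
Column 6 has -2 + 16 + 5 + 16 − 4 + 1 = 32; the blank must be 44 − 32 = 12.
Row 1 has 15 + 6 − 1 + 10 + 12 − 10 = 32; the blank must be 44 − 32 = 12.
Column 1 has 12 − 1 + 3 + 6 + 12 + 17 = 49; the blank must be 44 − 49 = -5.
Row 3 has -5 + 15 + 16 + 13 + 16 − 9 = 46; the blank must be 44 − 46 = -2.
Row 4 has 3 + 13 + 0 + 12 + 5 + 11 = 44; the blank must be 44 − 44 = 0.

x = 1, z = 12, b = 12, y = -5, d = -2, c = 0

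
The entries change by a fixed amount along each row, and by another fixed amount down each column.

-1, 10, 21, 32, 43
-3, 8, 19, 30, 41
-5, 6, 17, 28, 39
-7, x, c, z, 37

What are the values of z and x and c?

z = 26, x = 4, c = 15

Along each row the entries change by 11 per step; down each column they change by -2.
Row 4: from -7 at column 1, stepping by 11 to column 4 gives 26.
Row 4: from -7 at column 1, stepping by 11 to column 2 gives 4.
Row 4: from -7 at column 1, stepping by 11 to column 3 gives 15.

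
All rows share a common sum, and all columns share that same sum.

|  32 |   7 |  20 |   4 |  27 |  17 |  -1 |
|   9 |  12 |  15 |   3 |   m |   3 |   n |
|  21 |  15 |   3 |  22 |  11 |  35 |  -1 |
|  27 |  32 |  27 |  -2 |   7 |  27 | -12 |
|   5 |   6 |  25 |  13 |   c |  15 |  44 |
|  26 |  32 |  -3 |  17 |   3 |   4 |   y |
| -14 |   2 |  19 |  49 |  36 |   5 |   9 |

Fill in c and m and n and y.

c = -2, m = 24, n = 40, y = 27

Rows 1 and 3 both sum to 106, so that's the common total.
The known cells in row 5 total 108, leaving 106 − 108 = -2 for the blank.
The known cells in row 6 total 79, leaving 106 − 79 = 27 for the blank.
The known cells in column 7 total 66, leaving 106 − 66 = 40 for the blank.
The known cells in row 2 total 82, leaving 106 − 82 = 24 for the blank.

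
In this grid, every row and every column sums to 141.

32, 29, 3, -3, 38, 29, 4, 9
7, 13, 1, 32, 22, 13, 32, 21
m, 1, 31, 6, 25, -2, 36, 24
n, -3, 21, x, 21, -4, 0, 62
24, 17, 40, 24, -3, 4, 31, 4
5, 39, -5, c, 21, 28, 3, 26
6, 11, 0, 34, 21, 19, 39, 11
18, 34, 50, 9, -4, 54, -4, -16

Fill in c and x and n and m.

c = 24, x = 15, n = 29, m = 20

Row 6 has 5 + 39 − 5 + 21 + 28 + 3 + 26 = 117; the blank must be 141 − 117 = 24.
Column 4 has -3 + 32 + 6 + 24 + 24 + 34 + 9 = 126; the blank must be 141 − 126 = 15.
Row 3 has 1 + 31 + 6 + 25 − 2 + 36 + 24 = 121; the blank must be 141 − 121 = 20.
Row 4 has -3 + 21 + 15 + 21 − 4 + 0 + 62 = 112; the blank must be 141 − 112 = 29.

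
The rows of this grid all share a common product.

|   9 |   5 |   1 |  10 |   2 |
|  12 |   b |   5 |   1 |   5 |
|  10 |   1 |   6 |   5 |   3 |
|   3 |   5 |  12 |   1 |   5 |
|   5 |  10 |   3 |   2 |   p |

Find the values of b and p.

Rows 3 and 4 each multiply to 900, so every row has product 900.
Row 2: 12×5×1×5 = 300, so the missing entry is 900 ÷ 300 = 3.
Row 5: 5×10×3×2 = 300, so the missing entry is 900 ÷ 300 = 3.

b = 3, p = 3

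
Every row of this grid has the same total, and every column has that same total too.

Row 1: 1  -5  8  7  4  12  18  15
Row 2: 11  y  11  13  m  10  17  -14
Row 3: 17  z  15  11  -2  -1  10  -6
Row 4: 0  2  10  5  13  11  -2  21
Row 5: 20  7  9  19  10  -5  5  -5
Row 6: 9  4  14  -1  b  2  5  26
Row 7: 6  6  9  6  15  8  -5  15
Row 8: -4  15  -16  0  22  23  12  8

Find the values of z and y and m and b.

Rows 1 and 4 both sum to 60, so that's the common total.
Row 6 has 9 + 4 + 14 − 1 + 2 + 5 + 26 = 59; the blank must be 60 − 59 = 1.
Row 3 has 17 + 15 + 11 − 2 − 1 + 10 − 6 = 44; the blank must be 60 − 44 = 16.
Column 2 has -5 + 16 + 2 + 7 + 4 + 6 + 15 = 45; the blank must be 60 − 45 = 15.
Row 2 has 11 + 15 + 11 + 13 + 10 + 17 − 14 = 63; the blank must be 60 − 63 = -3.

z = 16, y = 15, m = -3, b = 1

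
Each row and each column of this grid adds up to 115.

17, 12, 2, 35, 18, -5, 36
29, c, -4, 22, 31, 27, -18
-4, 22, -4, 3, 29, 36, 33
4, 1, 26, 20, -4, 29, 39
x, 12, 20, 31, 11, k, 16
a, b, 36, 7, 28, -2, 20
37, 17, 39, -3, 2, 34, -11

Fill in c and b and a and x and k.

c = 28, b = 23, a = 3, x = 29, k = -4

The known cells in row 2 total 87, leaving 115 − 87 = 28 for the blank.
The known cells in column 2 total 92, leaving 115 − 92 = 23 for the blank.
The known cells in column 6 total 119, leaving 115 − 119 = -4 for the blank.
The known cells in row 5 total 86, leaving 115 − 86 = 29 for the blank.
The known cells in row 6 total 112, leaving 115 − 112 = 3 for the blank.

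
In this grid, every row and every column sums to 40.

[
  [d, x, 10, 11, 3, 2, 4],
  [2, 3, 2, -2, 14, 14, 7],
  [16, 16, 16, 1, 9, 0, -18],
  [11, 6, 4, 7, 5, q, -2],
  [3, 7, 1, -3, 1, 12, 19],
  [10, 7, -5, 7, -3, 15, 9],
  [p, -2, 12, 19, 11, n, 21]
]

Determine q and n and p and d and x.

q = 9, n = -12, p = -9, d = 7, x = 3

Column 2: 3 + 16 + 6 + 7 + 7 − 2 = 37, so its missing entry is 40 − 37 = 3.
Row 1: 3 + 10 + 11 + 3 + 2 + 4 = 33, so its missing entry is 40 − 33 = 7.
Column 1: 7 + 2 + 16 + 11 + 3 + 10 = 49, so its missing entry is 40 − 49 = -9.
Row 7: -9 − 2 + 12 + 19 + 11 + 21 = 52, so its missing entry is 40 − 52 = -12.
Row 4: 11 + 6 + 4 + 7 + 5 − 2 = 31, so its missing entry is 40 − 31 = 9.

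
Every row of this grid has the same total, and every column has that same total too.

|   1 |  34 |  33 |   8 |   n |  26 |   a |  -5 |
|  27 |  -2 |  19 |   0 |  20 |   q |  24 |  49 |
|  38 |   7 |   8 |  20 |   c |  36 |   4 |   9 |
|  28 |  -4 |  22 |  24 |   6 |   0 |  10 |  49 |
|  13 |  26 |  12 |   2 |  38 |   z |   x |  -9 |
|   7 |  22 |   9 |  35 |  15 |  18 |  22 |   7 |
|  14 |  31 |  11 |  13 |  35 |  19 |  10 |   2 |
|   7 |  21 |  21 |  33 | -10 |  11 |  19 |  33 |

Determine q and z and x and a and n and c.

q = -2, z = 27, x = 26, a = 20, n = 18, c = 13

Rows 4 and 6 both sum to 135, so that's the common total.
Row 3 has 38 + 7 + 8 + 20 + 36 + 4 + 9 = 122; the blank must be 135 − 122 = 13.
Column 5 has 20 + 13 + 6 + 38 + 15 + 35 − 10 = 117; the blank must be 135 − 117 = 18.
Row 2 has 27 − 2 + 19 + 0 + 20 + 24 + 49 = 137; the blank must be 135 − 137 = -2.
Row 1 has 1 + 34 + 33 + 8 + 18 + 26 − 5 = 115; the blank must be 135 − 115 = 20.
Column 7 has 20 + 24 + 4 + 10 + 22 + 10 + 19 = 109; the blank must be 135 − 109 = 26.
Row 5 has 13 + 26 + 12 + 2 + 38 + 26 − 9 = 108; the blank must be 135 − 108 = 27.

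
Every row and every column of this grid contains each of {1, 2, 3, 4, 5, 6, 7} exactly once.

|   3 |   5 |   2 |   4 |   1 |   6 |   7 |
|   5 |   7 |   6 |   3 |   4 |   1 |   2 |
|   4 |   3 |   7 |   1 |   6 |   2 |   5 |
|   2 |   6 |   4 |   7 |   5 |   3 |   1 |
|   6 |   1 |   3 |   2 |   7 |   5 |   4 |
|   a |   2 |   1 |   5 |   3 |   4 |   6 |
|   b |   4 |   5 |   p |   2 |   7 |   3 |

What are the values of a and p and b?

Cell (7,4): column 4 already has {1, 2, 3, 4, 5, 7} → 6.
For row 6, column 1: row 6 already has {1, 2, 3, 4, 5, 6}; that leaves 7.
At (row 7, col 1): row 7 already has {2, 3, 4, 5, 6, 7}, so the value is 1.

a = 7, p = 6, b = 1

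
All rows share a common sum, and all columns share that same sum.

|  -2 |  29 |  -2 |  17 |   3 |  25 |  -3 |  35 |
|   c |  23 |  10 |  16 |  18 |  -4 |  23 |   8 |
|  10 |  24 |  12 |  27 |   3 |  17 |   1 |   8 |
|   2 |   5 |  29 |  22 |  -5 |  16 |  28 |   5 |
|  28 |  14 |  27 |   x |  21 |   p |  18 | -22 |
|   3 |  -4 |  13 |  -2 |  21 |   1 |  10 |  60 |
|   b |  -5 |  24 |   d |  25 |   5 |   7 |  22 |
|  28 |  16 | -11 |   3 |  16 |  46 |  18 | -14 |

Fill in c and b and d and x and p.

Rows 1 and 3 both sum to 102, so that's the common total.
Column 6 has 25 − 4 + 17 + 16 + 1 + 5 + 46 = 106; the blank must be 102 − 106 = -4.
Row 5 has 28 + 14 + 27 + 21 − 4 + 18 − 22 = 82; the blank must be 102 − 82 = 20.
Row 2 has 23 + 10 + 16 + 18 − 4 + 23 + 8 = 94; the blank must be 102 − 94 = 8.
Column 1 has -2 + 8 + 10 + 2 + 28 + 3 + 28 = 77; the blank must be 102 − 77 = 25.
Row 7 has 25 − 5 + 24 + 25 + 5 + 7 + 22 = 103; the blank must be 102 − 103 = -1.

c = 8, b = 25, d = -1, x = 20, p = -4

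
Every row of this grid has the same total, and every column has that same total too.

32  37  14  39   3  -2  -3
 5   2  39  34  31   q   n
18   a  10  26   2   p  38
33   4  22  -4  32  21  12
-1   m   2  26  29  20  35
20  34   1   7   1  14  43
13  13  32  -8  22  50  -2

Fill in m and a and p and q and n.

m = 9, a = 21, p = 5, q = 12, n = -3

Rows 1 and 4 both sum to 120, so that's the common total.
Column 7 has -3 + 38 + 12 + 35 + 43 − 2 = 123; the blank must be 120 − 123 = -3.
Row 2 has 5 + 2 + 39 + 34 + 31 − 3 = 108; the blank must be 120 − 108 = 12.
Column 6 has -2 + 12 + 21 + 20 + 14 + 50 = 115; the blank must be 120 − 115 = 5.
Row 3 has 18 + 10 + 26 + 2 + 5 + 38 = 99; the blank must be 120 − 99 = 21.
Row 5 has -1 + 2 + 26 + 29 + 20 + 35 = 111; the blank must be 120 − 111 = 9.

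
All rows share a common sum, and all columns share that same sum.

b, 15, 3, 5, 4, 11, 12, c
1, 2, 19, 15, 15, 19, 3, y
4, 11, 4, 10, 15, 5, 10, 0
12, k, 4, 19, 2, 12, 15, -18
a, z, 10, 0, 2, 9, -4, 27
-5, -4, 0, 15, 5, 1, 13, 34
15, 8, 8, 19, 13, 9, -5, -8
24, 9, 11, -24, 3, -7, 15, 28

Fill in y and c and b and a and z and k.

Rows 3 and 6 both sum to 59, so that's the common total.
Row 4: 12 + 4 + 19 + 2 + 12 + 15 − 18 = 46, so its missing entry is 59 − 46 = 13.
Row 2: 1 + 2 + 19 + 15 + 15 + 19 + 3 = 74, so its missing entry is 59 − 74 = -15.
Column 8: -15 + 0 − 18 + 27 + 34 − 8 + 28 = 48, so its missing entry is 59 − 48 = 11.
Row 1: 15 + 3 + 5 + 4 + 11 + 12 + 11 = 61, so its missing entry is 59 − 61 = -2.
Column 1: -2 + 1 + 4 + 12 − 5 + 15 + 24 = 49, so its missing entry is 59 − 49 = 10.
Row 5: 10 + 10 + 0 + 2 + 9 − 4 + 27 = 54, so its missing entry is 59 − 54 = 5.

y = -15, c = 11, b = -2, a = 10, z = 5, k = 13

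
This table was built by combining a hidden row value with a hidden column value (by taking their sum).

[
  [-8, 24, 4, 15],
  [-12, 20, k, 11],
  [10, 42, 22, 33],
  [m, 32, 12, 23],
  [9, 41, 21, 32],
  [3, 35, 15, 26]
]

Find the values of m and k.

m = 0, k = 0

The difference between any two rows is the same in every column — this is an addition table with the headers hidden.
Row 4 minus row 1 is 23 − 15 = 8, so its entry in column 1 is -8 + 8 = 0.
Row 2 minus row 1 is 11 − 15 = -4, so its entry in column 3 is 4 + (-4) = 0.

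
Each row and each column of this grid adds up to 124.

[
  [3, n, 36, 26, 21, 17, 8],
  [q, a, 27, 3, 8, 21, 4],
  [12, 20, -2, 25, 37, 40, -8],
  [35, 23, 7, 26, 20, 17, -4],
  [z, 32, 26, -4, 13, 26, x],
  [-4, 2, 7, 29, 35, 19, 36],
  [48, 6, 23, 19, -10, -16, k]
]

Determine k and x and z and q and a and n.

The known cells in row 1 total 111, leaving 124 − 111 = 13 for the blank.
The known cells in column 2 total 96, leaving 124 − 96 = 28 for the blank.
The known cells in row 2 total 91, leaving 124 − 91 = 33 for the blank.
The known cells in column 1 total 127, leaving 124 − 127 = -3 for the blank.
The known cells in row 5 total 90, leaving 124 − 90 = 34 for the blank.
The known cells in row 7 total 70, leaving 124 − 70 = 54 for the blank.

k = 54, x = 34, z = -3, q = 33, a = 28, n = 13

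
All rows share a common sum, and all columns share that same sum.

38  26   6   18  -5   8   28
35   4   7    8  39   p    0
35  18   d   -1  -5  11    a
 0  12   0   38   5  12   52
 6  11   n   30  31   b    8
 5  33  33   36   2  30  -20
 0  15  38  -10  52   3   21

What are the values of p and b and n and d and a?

Rows 1 and 4 both sum to 119, so that's the common total.
Row 2: 35 + 4 + 7 + 8 + 39 + 0 = 93, so its missing entry is 119 − 93 = 26.
Column 6: 8 + 26 + 11 + 12 + 30 + 3 = 90, so its missing entry is 119 − 90 = 29.
Row 5: 6 + 11 + 30 + 31 + 29 + 8 = 115, so its missing entry is 119 − 115 = 4.
Column 7: 28 + 0 + 52 + 8 − 20 + 21 = 89, so its missing entry is 119 − 89 = 30.
Row 3: 35 + 18 − 1 − 5 + 11 + 30 = 88, so its missing entry is 119 − 88 = 31.

p = 26, b = 29, n = 4, d = 31, a = 30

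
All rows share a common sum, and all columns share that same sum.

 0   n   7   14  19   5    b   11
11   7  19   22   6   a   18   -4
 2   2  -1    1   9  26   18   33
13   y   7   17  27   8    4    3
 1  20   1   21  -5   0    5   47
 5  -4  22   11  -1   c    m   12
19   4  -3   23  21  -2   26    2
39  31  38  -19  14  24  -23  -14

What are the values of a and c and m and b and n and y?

a = 11, c = 18, m = 27, b = 15, n = 19, y = 11

Rows 3 and 5 both sum to 90, so that's the common total.
Row 2: 11 + 7 + 19 + 22 + 6 + 18 − 4 = 79, so its missing entry is 90 − 79 = 11.
Column 6: 5 + 11 + 26 + 8 + 0 − 2 + 24 = 72, so its missing entry is 90 − 72 = 18.
Row 4: 13 + 7 + 17 + 27 + 8 + 4 + 3 = 79, so its missing entry is 90 − 79 = 11.
Column 2: 7 + 2 + 11 + 20 − 4 + 4 + 31 = 71, so its missing entry is 90 − 71 = 19.
Row 1: 0 + 19 + 7 + 14 + 19 + 5 + 11 = 75, so its missing entry is 90 − 75 = 15.
Row 6: 5 − 4 + 22 + 11 − 1 + 18 + 12 = 63, so its missing entry is 90 − 63 = 27.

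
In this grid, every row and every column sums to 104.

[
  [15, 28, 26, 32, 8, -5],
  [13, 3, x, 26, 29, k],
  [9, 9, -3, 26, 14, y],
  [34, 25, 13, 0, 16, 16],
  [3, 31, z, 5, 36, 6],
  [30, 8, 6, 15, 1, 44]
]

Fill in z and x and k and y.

z = 23, x = 39, k = -6, y = 49

The known cells in row 3 total 55, leaving 104 − 55 = 49 for the blank.
The known cells in row 5 total 81, leaving 104 − 81 = 23 for the blank.
The known cells in column 3 total 65, leaving 104 − 65 = 39 for the blank.
The known cells in row 2 total 110, leaving 104 − 110 = -6 for the blank.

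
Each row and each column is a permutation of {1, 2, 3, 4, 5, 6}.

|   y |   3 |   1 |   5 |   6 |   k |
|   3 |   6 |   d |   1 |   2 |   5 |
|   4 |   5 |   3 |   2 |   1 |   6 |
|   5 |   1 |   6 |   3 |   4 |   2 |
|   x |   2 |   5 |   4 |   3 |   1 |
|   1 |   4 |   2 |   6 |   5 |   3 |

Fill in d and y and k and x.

Cell (5,1): row 5 already has {1, 2, 3, 4, 5} → 6.
At (row 2, col 3): row 2 already has {1, 2, 3, 5, 6}, so the value is 4.
Cell (1,6): column 6 already has {1, 2, 3, 5, 6} → 4.
For row 1, column 1: row 1 already has {1, 3, 4, 5, 6}; that leaves 2.

d = 4, y = 2, k = 4, x = 6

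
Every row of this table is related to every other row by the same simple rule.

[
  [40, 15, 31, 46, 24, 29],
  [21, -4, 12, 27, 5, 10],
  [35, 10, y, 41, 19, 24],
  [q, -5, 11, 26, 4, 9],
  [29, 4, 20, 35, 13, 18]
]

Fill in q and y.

q = 20, y = 26

The difference between any two rows is the same in every column — this is an addition table with the headers hidden.
Row 4 minus row 1 is 9 − 29 = -20, so its entry in column 1 is 40 + (-20) = 20.
Row 3 minus row 1 is 24 − 29 = -5, so its entry in column 3 is 31 + (-5) = 26.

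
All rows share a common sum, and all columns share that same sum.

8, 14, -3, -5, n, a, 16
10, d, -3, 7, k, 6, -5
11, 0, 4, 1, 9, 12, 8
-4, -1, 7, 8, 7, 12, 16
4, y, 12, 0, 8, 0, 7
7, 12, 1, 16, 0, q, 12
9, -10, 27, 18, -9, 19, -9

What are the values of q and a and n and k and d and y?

q = -3, a = -1, n = 16, k = 14, d = 16, y = 14

Rows 3 and 4 both sum to 45, so that's the common total.
Row 6: 7 + 12 + 1 + 16 + 0 + 12 = 48, so its missing entry is 45 − 48 = -3.
Column 6: 6 + 12 + 12 + 0 − 3 + 19 = 46, so its missing entry is 45 − 46 = -1.
Row 1: 8 + 14 − 3 − 5 − 1 + 16 = 29, so its missing entry is 45 − 29 = 16.
Column 5: 16 + 9 + 7 + 8 + 0 − 9 = 31, so its missing entry is 45 − 31 = 14.
Row 2: 10 − 3 + 7 + 14 + 6 − 5 = 29, so its missing entry is 45 − 29 = 16.
Row 5: 4 + 12 + 0 + 8 + 0 + 7 = 31, so its missing entry is 45 − 31 = 14.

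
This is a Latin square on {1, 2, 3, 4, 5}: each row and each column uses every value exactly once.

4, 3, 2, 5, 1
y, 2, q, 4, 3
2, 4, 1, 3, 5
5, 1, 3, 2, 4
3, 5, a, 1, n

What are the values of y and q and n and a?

For row 2, column 1: column 1 already has {2, 3, 4, 5}; that leaves 1.
Cell (2,3): row 2 already has {1, 2, 3, 4} → 5.
Cell (5,5): column 5 already has {1, 3, 4, 5} → 2.
For row 5, column 3: row 5 already has {1, 2, 3, 5}; that leaves 4.

y = 1, q = 5, n = 2, a = 4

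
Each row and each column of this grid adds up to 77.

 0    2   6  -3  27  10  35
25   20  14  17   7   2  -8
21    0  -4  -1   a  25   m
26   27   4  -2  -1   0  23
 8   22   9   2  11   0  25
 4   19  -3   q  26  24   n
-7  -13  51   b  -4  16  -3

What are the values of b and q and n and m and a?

b = 37, q = 27, n = -20, m = 25, a = 11

Column 5 has 27 + 7 − 1 + 11 + 26 − 4 = 66; the blank must be 77 − 66 = 11.
Row 3 has 21 + 0 − 4 − 1 + 11 + 25 = 52; the blank must be 77 − 52 = 25.
Column 7 has 35 − 8 + 25 + 23 + 25 − 3 = 97; the blank must be 77 − 97 = -20.
Row 6 has 4 + 19 − 3 + 26 + 24 − 20 = 50; the blank must be 77 − 50 = 27.
Row 7 has -7 − 13 + 51 − 4 + 16 − 3 = 40; the blank must be 77 − 40 = 37.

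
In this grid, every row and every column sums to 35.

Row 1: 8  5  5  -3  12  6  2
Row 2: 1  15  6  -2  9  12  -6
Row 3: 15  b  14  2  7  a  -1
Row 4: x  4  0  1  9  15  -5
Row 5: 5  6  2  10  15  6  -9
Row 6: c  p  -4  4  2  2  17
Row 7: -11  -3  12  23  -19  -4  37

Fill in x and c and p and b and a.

x = 11, c = 6, p = 8, b = 0, a = -2

The known cells in row 4 total 24, leaving 35 − 24 = 11 for the blank.
The known cells in column 1 total 29, leaving 35 − 29 = 6 for the blank.
The known cells in row 6 total 27, leaving 35 − 27 = 8 for the blank.
The known cells in column 2 total 35, leaving 35 − 35 = 0 for the blank.
The known cells in row 3 total 37, leaving 35 − 37 = -2 for the blank.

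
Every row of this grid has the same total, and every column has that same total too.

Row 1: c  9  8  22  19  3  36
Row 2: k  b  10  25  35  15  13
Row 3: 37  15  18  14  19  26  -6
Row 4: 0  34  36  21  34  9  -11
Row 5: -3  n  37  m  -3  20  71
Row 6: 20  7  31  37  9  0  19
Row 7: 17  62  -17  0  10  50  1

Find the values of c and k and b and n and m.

Rows 3 and 4 both sum to 123, so that's the common total.
The known cells in column 4 total 119, leaving 123 − 119 = 4 for the blank.
The known cells in row 1 total 97, leaving 123 − 97 = 26 for the blank.
The known cells in column 1 total 97, leaving 123 − 97 = 26 for the blank.
The known cells in row 2 total 124, leaving 123 − 124 = -1 for the blank.
The known cells in row 5 total 126, leaving 123 − 126 = -3 for the blank.

c = 26, k = 26, b = -1, n = -3, m = 4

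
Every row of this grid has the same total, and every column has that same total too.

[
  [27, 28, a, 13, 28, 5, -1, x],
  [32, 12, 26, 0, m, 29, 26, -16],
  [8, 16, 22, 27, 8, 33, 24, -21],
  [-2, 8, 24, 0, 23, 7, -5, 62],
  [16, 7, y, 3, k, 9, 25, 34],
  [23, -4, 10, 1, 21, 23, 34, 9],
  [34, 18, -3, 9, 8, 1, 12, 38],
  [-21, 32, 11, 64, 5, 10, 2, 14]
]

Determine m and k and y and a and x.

m = 8, k = 16, y = 7, a = 20, x = -3

Rows 3 and 4 both sum to 117, so that's the common total.
Column 8 has -16 − 21 + 62 + 34 + 9 + 38 + 14 = 120; the blank must be 117 − 120 = -3.
Row 2 has 32 + 12 + 26 + 0 + 29 + 26 − 16 = 109; the blank must be 117 − 109 = 8.
Column 5 has 28 + 8 + 8 + 23 + 21 + 8 + 5 = 101; the blank must be 117 − 101 = 16.
Row 5 has 16 + 7 + 3 + 16 + 9 + 25 + 34 = 110; the blank must be 117 − 110 = 7.
Row 1 has 27 + 28 + 13 + 28 + 5 − 1 − 3 = 97; the blank must be 117 − 97 = 20.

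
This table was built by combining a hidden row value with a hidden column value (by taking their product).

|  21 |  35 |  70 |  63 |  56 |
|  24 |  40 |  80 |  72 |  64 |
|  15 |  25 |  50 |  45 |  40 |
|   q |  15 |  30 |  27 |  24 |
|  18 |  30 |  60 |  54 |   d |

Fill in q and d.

q = 9, d = 48

Each row is a constant multiple of every other row — this is a multiplication table with the headers hidden.
Row 4 is 15/35 = 3/7 times row 1, so its entry in column 1 is 21 × 3/7 = 9.
Row 5 is 30/35 = 6/7 times row 1, so its entry in column 5 is 56 × 6/7 = 48.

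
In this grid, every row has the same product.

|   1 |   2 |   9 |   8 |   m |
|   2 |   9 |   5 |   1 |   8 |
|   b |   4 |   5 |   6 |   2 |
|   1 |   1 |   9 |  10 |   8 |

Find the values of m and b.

Rows 2 and 4 each multiply to 720, so every row has product 720.
Row 1: 1×2×9×8 = 144, so the missing entry is 720 ÷ 144 = 5.
Row 3: 4×5×6×2 = 240, so the missing entry is 720 ÷ 240 = 3.

m = 5, b = 3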